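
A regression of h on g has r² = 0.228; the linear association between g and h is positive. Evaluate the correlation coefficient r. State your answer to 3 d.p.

0.477

|r| = √0.228 = 0.477
The association is positive, so r = 0.477.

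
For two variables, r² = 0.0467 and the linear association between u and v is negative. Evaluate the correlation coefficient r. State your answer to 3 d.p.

-0.216

|r| = √0.0467 = 0.216
The association is negative, so r = −0.216.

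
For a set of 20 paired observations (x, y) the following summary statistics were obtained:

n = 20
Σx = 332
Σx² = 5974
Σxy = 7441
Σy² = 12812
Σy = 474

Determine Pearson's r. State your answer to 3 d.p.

-0.500

r = (nΣxy − ΣxΣy) / √[(nΣx² − (Σx)²)(nΣy² − (Σy)²)]
Numerator: 20×7441 − 332×474 = -8548
Denominator: √[(119480 − 110224)(256240 − 224676)] = √[9256 × 31564] = 17092.5827
r = -8548 / 17092.5827 ≈ -0.500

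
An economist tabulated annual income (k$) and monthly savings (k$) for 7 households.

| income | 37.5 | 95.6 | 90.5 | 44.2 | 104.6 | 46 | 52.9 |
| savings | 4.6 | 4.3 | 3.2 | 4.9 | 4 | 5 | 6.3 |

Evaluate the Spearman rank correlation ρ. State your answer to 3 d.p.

Rank income: 1, 6, 5, 2, 7, 3, 4
Rank savings: 4, 3, 1, 5, 2, 6, 7
d = rank(income) − rank(savings): -3, 3, 4, -3, 5, -3, -3; Σd² = 86
ρ = 1 − 6Σd² / [n(n²−1)] = 1 − 6×86 / (7×48) = 1 − 516/336 ≈ -0.536

-0.536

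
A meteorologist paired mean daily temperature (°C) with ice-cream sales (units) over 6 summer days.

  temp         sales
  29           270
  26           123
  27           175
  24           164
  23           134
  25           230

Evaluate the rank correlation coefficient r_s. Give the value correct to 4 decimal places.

Rank temp: 6, 4, 5, 2, 1, 3
Rank sales: 6, 1, 4, 3, 2, 5
d = rank(temp) − rank(sales): 0, 3, 1, -1, -1, -2; Σd² = 16
ρ = 1 − 6Σd² / [n(n²−1)] = 1 − 6×16 / (6×35) = 1 − 96/210 ≈ 0.5429

0.5429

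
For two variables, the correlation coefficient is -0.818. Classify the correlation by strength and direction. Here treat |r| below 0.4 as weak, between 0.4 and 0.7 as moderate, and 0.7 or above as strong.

r = -0.818 < 0 so the relationship is negative.
|r| = 0.818, which falls in the strong range.

strong negative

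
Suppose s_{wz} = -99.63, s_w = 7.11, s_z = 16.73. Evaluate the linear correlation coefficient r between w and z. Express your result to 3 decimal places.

-0.838

r = Cov(w,z) / (s_w · s_z) = -99.63 / (7.11 × 16.73)
  = -99.63 / 118.9503 ≈ -0.838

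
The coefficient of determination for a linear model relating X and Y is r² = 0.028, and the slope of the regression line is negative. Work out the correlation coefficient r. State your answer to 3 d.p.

|r| = √0.028 = 0.167
The association is negative, so r = −0.167.

-0.167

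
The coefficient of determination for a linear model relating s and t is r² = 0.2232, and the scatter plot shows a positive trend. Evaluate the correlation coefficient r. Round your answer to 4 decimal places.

0.4724

|r| = √0.2232 = 0.4724
The association is positive, so r = 0.4724.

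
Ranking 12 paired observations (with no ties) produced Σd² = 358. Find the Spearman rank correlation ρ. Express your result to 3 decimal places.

-0.252

ρ = 1 − 6Σd² / [n(n²−1)] = 1 − 6×358 / (12×143)
  = 1 − 2148/1716 = 1 − 1.2517 ≈ -0.252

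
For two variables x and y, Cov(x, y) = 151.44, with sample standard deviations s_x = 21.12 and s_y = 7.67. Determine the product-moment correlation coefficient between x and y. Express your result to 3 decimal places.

r = Cov(x,y) / (s_x · s_y) = 151.44 / (21.12 × 7.67)
  = 151.44 / 161.9904 ≈ 0.935

0.935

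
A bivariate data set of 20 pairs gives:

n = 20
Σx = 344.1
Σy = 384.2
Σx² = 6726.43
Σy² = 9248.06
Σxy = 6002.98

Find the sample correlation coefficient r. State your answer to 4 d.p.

-0.4948

r = (nΣxy − ΣxΣy) / √[(nΣx² − (Σx)²)(nΣy² − (Σy)²)]
Numerator: 20×6002.98 − 344.1×384.2 = -12143.62
Denominator: √[(134528.6 − 118404.81)(184961.2 − 147609.64)] = √[16123.79 × 37351.56] = 24540.7561
r = -12143.62 / 24540.7561 ≈ -0.4948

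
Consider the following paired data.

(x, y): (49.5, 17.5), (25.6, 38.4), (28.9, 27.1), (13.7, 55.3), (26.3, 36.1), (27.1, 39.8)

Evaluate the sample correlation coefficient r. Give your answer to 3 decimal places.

n = 6, Σx = 171.1, Σy = 214.2, Σx² = 5554.61, Σy² = 8460.56, Σxy = 5418.1
nΣxy − ΣxΣy = 32508.6 − 36649.62 = -4141.02
nΣx² − (Σx)² = 33327.66 − 29275.21 = 4052.45; nΣy² − (Σy)² = 50763.36 − 45881.64 = 4881.72
r = -4141.02 / √(4052.45 × 4881.72) = -4141.02 / 4447.8002 ≈ -0.931

-0.931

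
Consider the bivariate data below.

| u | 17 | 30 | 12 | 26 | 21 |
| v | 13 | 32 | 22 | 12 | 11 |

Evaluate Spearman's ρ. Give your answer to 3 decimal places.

0.100

Rank u: 2, 5, 1, 4, 3
Rank v: 3, 5, 4, 2, 1
d = rank(u) − rank(v): -1, 0, -3, 2, 2; Σd² = 18
ρ = 1 − 6Σd² / [n(n²−1)] = 1 − 6×18 / (5×24) = 1 − 108/120 ≈ 0.100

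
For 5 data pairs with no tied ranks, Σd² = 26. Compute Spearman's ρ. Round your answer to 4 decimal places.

-0.3000

ρ = 1 − 6Σd² / [n(n²−1)] = 1 − 6×26 / (5×24)
  = 1 − 156/120 = 1 − 1.30000 ≈ -0.3000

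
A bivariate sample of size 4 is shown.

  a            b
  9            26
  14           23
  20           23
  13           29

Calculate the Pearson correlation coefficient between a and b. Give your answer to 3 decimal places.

n = 4, Σa = 56, Σb = 101, Σa² = 846, Σb² = 2575, Σab = 1393
nΣab − ΣaΣb = 5572 − 5656 = -84
nΣa² − (Σa)² = 3384 − 3136 = 248; nΣb² − (Σb)² = 10300 − 10201 = 99
r = -84 / √(248 × 99) = -84 / 156.6908 ≈ -0.536

-0.536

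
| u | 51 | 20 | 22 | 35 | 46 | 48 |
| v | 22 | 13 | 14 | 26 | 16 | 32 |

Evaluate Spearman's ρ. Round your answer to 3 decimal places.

0.714

Rank u: 6, 1, 2, 3, 4, 5
Rank v: 4, 1, 2, 5, 3, 6
d = rank(u) − rank(v): 2, 0, 0, -2, 1, -1; Σd² = 10
ρ = 1 − 6Σd² / [n(n²−1)] = 1 − 6×10 / (6×35) = 1 − 60/210 ≈ 0.714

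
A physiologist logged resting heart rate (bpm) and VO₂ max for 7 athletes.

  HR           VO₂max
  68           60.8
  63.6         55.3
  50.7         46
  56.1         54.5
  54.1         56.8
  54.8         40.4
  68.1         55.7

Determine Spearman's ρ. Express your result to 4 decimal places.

0.5000

Rank HR: 6, 5, 1, 4, 2, 3, 7
Rank VO₂max: 7, 4, 2, 3, 6, 1, 5
d = rank(HR) − rank(VO₂max): -1, 1, -1, 1, -4, 2, 2; Σd² = 28
ρ = 1 − 6Σd² / [n(n²−1)] = 1 − 6×28 / (7×48) = 1 − 168/336 ≈ 0.5000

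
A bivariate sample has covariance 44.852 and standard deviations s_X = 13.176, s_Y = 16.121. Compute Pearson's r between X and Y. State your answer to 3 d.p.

0.211

r = Cov(X,Y) / (s_X · s_Y) = 44.852 / (13.176 × 16.121)
  = 44.852 / 212.4103 ≈ 0.211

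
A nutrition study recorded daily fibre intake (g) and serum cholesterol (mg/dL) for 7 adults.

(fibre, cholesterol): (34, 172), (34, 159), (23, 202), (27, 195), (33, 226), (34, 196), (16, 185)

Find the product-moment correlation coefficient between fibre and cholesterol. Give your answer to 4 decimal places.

-0.0944

n = 7, Σx = 201, Σy = 1335, Σx² = 6071, Σy² = 257411, Σxy = 38247
nΣxy − ΣxΣy = 267729 − 268335 = -606
nΣx² − (Σx)² = 42497 − 40401 = 2096; nΣy² − (Σy)² = 1801877 − 1782225 = 19652
r = -606 / √(2096 × 19652) = -606 / 6417.9897 ≈ -0.0944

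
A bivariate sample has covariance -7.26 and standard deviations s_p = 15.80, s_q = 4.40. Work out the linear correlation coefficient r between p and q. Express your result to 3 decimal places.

r = Cov(p,q) / (s_p · s_q) = -7.26 / (15.80 × 4.40)
  = -7.26 / 69.5200 ≈ -0.104

-0.104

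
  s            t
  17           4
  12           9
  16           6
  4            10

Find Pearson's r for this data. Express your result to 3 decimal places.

n = 4, Σs = 49, Σt = 29, Σs² = 705, Σt² = 233, Σst = 312
nΣst − ΣsΣt = 1248 − 1421 = -173
nΣs² − (Σs)² = 2820 − 2401 = 419; nΣt² − (Σt)² = 932 − 841 = 91
r = -173 / √(419 × 91) = -173 / 195.2665 ≈ -0.886

-0.886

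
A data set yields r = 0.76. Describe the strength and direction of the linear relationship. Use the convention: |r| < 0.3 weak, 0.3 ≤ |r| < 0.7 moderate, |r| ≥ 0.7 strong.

r = 0.76 > 0 so the relationship is positive.
|r| = 0.76, which falls in the strong range.

strong positive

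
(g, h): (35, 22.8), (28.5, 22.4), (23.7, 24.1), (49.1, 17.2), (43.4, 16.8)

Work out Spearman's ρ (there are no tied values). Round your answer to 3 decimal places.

-0.800

Rank g: 3, 2, 1, 5, 4
Rank h: 4, 3, 5, 2, 1
d = rank(g) − rank(h): -1, -1, -4, 3, 3; Σd² = 36
ρ = 1 − 6Σd² / [n(n²−1)] = 1 − 6×36 / (5×24) = 1 − 216/120 ≈ -0.800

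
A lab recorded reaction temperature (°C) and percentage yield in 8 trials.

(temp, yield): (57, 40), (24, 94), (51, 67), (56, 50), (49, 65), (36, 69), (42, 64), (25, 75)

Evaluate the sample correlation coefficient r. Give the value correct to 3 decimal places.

-0.873

n = 8, Σx = 340, Σy = 524, Σx² = 15648, Σy² = 36132, Σxy = 20985
nΣxy − ΣxΣy = 167880 − 178160 = -10280
nΣx² − (Σx)² = 125184 − 115600 = 9584; nΣy² − (Σy)² = 289056 − 274576 = 14480
r = -10280 / √(9584 × 14480) = -10280 / 11780.3362 ≈ -0.873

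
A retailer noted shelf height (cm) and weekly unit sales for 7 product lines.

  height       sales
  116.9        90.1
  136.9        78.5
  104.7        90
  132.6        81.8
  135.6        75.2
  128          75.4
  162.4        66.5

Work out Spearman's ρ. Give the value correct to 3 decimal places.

-0.786

Rank height: 2, 6, 1, 4, 5, 3, 7
Rank sales: 7, 4, 6, 5, 2, 3, 1
d = rank(height) − rank(sales): -5, 2, -5, -1, 3, 0, 6; Σd² = 100
ρ = 1 − 6Σd² / [n(n²−1)] = 1 − 6×100 / (7×48) = 1 − 600/336 ≈ -0.786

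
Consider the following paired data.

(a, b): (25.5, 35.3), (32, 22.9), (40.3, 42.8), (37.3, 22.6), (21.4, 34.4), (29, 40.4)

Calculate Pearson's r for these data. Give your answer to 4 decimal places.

n = 6, Σa = 185.5, Σb = 198.4, Σa² = 5988.59, Σb² = 6928.62, Σab = 6108.53
nΣab − ΣaΣb = 36651.18 − 36803.2 = -152.02
nΣa² − (Σa)² = 35931.54 − 34410.25 = 1521.29; nΣb² − (Σb)² = 41571.72 − 39362.56 = 2209.16
r = -152.02 / √(1521.29 × 2209.16) = -152.02 / 1833.2411 ≈ -0.0829

-0.0829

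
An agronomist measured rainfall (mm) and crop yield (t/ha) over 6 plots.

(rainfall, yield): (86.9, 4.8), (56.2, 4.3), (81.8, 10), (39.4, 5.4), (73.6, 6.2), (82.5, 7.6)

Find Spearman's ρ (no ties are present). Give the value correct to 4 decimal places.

0.2571

Rank rainfall: 6, 2, 4, 1, 3, 5
Rank yield: 2, 1, 6, 3, 4, 5
d = rank(rainfall) − rank(yield): 4, 1, -2, -2, -1, 0; Σd² = 26
ρ = 1 − 6Σd² / [n(n²−1)] = 1 − 6×26 / (6×35) = 1 − 156/210 ≈ 0.2571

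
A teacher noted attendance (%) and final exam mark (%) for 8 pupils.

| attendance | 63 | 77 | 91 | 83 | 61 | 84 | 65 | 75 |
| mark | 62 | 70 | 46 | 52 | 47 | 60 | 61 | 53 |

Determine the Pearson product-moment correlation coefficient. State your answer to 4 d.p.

n = 8, Σx = 599, Σy = 451, Σx² = 45695, Σy² = 25903, Σxy = 33645
nΣxy − ΣxΣy = 269160 − 270149 = -989
nΣx² − (Σx)² = 365560 − 358801 = 6759; nΣy² − (Σy)² = 207224 − 203401 = 3823
r = -989 / √(6759 × 3823) = -989 / 5083.2723 ≈ -0.1946

-0.1946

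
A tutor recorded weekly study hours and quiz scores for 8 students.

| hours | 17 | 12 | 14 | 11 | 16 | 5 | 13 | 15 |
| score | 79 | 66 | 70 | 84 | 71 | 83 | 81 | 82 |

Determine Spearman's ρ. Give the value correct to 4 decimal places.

Rank hours: 8, 3, 5, 2, 7, 1, 4, 6
Rank score: 4, 1, 2, 8, 3, 7, 5, 6
d = rank(hours) − rank(score): 4, 2, 3, -6, 4, -6, -1, 0; Σd² = 118
ρ = 1 − 6Σd² / [n(n²−1)] = 1 − 6×118 / (8×63) = 1 − 708/504 ≈ -0.4048

-0.4048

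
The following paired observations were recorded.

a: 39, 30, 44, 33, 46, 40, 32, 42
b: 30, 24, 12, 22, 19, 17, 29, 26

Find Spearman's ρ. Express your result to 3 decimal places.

Rank a: 4, 1, 7, 3, 8, 5, 2, 6
Rank b: 8, 5, 1, 4, 3, 2, 7, 6
d = rank(a) − rank(b): -4, -4, 6, -1, 5, 3, -5, 0; Σd² = 128
ρ = 1 − 6Σd² / [n(n²−1)] = 1 − 6×128 / (8×63) = 1 − 768/504 ≈ -0.524

-0.524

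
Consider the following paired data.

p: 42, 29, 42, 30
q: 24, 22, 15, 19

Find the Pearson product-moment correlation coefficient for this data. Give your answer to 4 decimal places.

n = 4, Σp = 143, Σq = 80, Σp² = 5269, Σq² = 1646, Σpq = 2846
nΣpq − ΣpΣq = 11384 − 11440 = -56
nΣp² − (Σp)² = 21076 − 20449 = 627; nΣq² − (Σq)² = 6584 − 6400 = 184
r = -56 / √(627 × 184) = -56 / 339.6587 ≈ -0.1649

-0.1649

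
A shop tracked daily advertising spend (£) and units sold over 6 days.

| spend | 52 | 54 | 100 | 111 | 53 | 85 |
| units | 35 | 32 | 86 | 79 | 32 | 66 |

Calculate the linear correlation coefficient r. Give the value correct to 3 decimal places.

n = 6, Σx = 455, Σy = 330, Σx² = 37975, Σy² = 21266, Σxy = 28223
nΣxy − ΣxΣy = 169338 − 150150 = 19188
nΣx² − (Σx)² = 227850 − 207025 = 20825; nΣy² − (Σy)² = 127596 − 108900 = 18696
r = 19188 / √(20825 × 18696) = 19188 / 19731.8068 ≈ 0.972

0.972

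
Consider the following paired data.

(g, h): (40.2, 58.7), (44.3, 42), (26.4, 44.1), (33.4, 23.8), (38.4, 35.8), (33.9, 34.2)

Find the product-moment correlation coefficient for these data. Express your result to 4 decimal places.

0.2738

n = 6, Σg = 216.6, Σh = 238.6, Σg² = 8014.82, Σh² = 10172.22, Σgh = 8713.6
nΣgh − ΣgΣh = 52281.6 − 51680.76 = 600.84
nΣg² − (Σg)² = 48088.92 − 46915.56 = 1173.36; nΣh² − (Σh)² = 61033.32 − 56929.96 = 4103.36
r = 600.84 / √(1173.36 × 4103.36) = 600.84 / 2194.2467 ≈ 0.2738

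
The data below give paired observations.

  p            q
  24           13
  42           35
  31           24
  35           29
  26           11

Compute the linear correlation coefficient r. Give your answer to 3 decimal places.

n = 5, Σp = 158, Σq = 112, Σp² = 5202, Σq² = 2932, Σpq = 3827
nΣpq − ΣpΣq = 19135 − 17696 = 1439
nΣp² − (Σp)² = 26010 − 24964 = 1046; nΣq² − (Σq)² = 14660 − 12544 = 2116
r = 1439 / √(1046 × 2116) = 1439 / 1487.7285 ≈ 0.967

0.967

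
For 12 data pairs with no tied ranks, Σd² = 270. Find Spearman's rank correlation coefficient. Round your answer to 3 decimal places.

ρ = 1 − 6Σd² / [n(n²−1)] = 1 − 6×270 / (12×143)
  = 1 − 1620/1716 = 1 − 0.9441 ≈ 0.056

0.056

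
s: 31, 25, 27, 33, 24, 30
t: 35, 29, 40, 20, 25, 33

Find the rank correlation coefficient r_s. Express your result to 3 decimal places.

Rank s: 5, 2, 3, 6, 1, 4
Rank t: 5, 3, 6, 1, 2, 4
d = rank(s) − rank(t): 0, -1, -3, 5, -1, 0; Σd² = 36
ρ = 1 − 6Σd² / [n(n²−1)] = 1 − 6×36 / (6×35) = 1 − 216/210 ≈ -0.029

-0.029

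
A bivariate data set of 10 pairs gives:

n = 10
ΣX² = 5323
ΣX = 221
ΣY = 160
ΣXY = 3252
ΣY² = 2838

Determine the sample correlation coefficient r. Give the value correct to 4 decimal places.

-0.8130

r = (nΣXY − ΣXΣY) / √[(nΣX² − (ΣX)²)(nΣY² − (ΣY)²)]
Numerator: 10×3252 − 221×160 = -2840
Denominator: √[(53230 − 48841)(28380 − 25600)] = √[4389 × 2780] = 3493.0531
r = -2840 / 3493.0531 ≈ -0.8130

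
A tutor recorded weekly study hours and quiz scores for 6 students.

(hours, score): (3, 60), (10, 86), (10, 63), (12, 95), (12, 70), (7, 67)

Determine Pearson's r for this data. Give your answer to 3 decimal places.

n = 6, Σx = 54, Σy = 441, Σx² = 546, Σy² = 33379, Σxy = 4119
nΣxy − ΣxΣy = 24714 − 23814 = 900
nΣx² − (Σx)² = 3276 − 2916 = 360; nΣy² − (Σy)² = 200274 − 194481 = 5793
r = 900 / √(360 × 5793) = 900 / 1444.1191 ≈ 0.623

0.623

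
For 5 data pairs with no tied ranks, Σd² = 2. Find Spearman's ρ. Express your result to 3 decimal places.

ρ = 1 − 6Σd² / [n(n²−1)] = 1 − 6×2 / (5×24)
  = 1 − 12/120 = 1 − 0.1000 ≈ 0.900

0.900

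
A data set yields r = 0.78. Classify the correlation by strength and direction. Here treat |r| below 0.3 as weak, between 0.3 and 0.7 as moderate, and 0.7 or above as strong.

r = 0.78 > 0 so the relationship is positive.
|r| = 0.78, which falls in the strong range.

strong positive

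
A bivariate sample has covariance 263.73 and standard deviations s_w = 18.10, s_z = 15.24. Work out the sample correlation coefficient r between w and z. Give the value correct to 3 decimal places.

r = Cov(w,z) / (s_w · s_z) = 263.73 / (18.10 × 15.24)
  = 263.73 / 275.8440 ≈ 0.956

0.956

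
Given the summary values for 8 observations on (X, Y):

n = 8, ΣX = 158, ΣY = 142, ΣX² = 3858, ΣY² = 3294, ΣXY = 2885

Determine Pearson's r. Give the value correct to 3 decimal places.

0.107

r = (nΣXY − ΣXΣY) / √[(nΣX² − (ΣX)²)(nΣY² − (ΣY)²)]
Numerator: 8×2885 − 158×142 = 644
Denominator: √[(30864 − 24964)(26352 − 20164)] = √[5900 × 6188] = 6042.2843
r = 644 / 6042.2843 ≈ 0.107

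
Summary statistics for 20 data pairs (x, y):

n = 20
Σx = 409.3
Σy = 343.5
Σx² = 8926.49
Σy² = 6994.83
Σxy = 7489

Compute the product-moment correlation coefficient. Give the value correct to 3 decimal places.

0.592

r = (nΣxy − ΣxΣy) / √[(nΣx² − (Σx)²)(nΣy² − (Σy)²)]
Numerator: 20×7489 − 409.3×343.5 = 9185.45
Denominator: √[(178529.8 − 167526.49)(139896.6 − 117992.25)] = √[11003.31 × 21904.35] = 15524.8302
r = 9185.45 / 15524.8302 ≈ 0.592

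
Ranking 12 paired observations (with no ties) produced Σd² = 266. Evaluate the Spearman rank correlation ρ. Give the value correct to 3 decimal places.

0.070

ρ = 1 − 6Σd² / [n(n²−1)] = 1 − 6×266 / (12×143)
  = 1 − 1596/1716 = 1 − 0.9301 ≈ 0.070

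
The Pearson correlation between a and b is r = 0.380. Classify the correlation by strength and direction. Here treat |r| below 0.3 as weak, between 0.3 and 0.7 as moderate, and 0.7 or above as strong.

r = 0.380 > 0 so the relationship is positive.
|r| = 0.380, which falls in the moderate range.

moderate positive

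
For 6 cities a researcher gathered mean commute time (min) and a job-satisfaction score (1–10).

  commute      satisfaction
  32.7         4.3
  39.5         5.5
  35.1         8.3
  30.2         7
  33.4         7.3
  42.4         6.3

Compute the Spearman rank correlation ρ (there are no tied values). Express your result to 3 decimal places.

-0.029

Rank commute: 2, 5, 4, 1, 3, 6
Rank satisfaction: 1, 2, 6, 4, 5, 3
d = rank(commute) − rank(satisfaction): 1, 3, -2, -3, -2, 3; Σd² = 36
ρ = 1 − 6Σd² / [n(n²−1)] = 1 − 6×36 / (6×35) = 1 − 216/210 ≈ -0.029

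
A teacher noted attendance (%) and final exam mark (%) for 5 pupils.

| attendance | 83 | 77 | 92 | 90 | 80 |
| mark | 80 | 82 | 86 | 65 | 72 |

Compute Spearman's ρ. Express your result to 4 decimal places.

Rank attendance: 3, 1, 5, 4, 2
Rank mark: 3, 4, 5, 1, 2
d = rank(attendance) − rank(mark): 0, -3, 0, 3, 0; Σd² = 18
ρ = 1 − 6Σd² / [n(n²−1)] = 1 − 6×18 / (5×24) = 1 − 108/120 ≈ 0.1000

0.1000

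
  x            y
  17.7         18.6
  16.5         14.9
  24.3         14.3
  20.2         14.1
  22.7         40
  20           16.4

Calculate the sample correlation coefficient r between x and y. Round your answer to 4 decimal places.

n = 6, Σx = 121.4, Σy = 118.3, Σx² = 2499.36, Σy² = 2840.23, Σxy = 2443.38
nΣxy − ΣxΣy = 14660.28 − 14361.62 = 298.66
nΣx² − (Σx)² = 14996.16 − 14737.96 = 258.2; nΣy² − (Σy)² = 17041.38 − 13994.89 = 3046.49
r = 298.66 / √(258.2 × 3046.49) = 298.66 / 886.9068 ≈ 0.3367

0.3367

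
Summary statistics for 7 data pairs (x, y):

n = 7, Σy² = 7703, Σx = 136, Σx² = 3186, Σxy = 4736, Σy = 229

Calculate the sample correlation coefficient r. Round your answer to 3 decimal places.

0.846

r = (nΣxy − ΣxΣy) / √[(nΣx² − (Σx)²)(nΣy² − (Σy)²)]
Numerator: 7×4736 − 136×229 = 2008
Denominator: √[(22302 − 18496)(53921 − 52441)] = √[3806 × 1480] = 2373.3689
r = 2008 / 2373.3689 ≈ 0.846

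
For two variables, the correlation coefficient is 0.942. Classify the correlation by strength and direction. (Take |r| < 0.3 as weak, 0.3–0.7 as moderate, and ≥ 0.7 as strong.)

strong positive

r = 0.942 > 0 so the relationship is positive.
|r| = 0.942, which falls in the strong range.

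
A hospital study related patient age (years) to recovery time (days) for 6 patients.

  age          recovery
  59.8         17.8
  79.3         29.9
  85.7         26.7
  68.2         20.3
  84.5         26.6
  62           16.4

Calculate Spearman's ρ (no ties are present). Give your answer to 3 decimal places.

0.771

Rank age: 1, 4, 6, 3, 5, 2
Rank recovery: 2, 6, 5, 3, 4, 1
d = rank(age) − rank(recovery): -1, -2, 1, 0, 1, 1; Σd² = 8
ρ = 1 − 6Σd² / [n(n²−1)] = 1 − 6×8 / (6×35) = 1 − 48/210 ≈ 0.771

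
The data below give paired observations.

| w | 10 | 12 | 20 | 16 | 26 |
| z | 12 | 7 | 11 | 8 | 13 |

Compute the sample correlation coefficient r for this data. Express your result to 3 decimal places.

0.500

n = 5, Σw = 84, Σz = 51, Σw² = 1576, Σz² = 547, Σwz = 890
nΣwz − ΣwΣz = 4450 − 4284 = 166
nΣw² − (Σw)² = 7880 − 7056 = 824; nΣz² − (Σz)² = 2735 − 2601 = 134
r = 166 / √(824 × 134) = 166 / 332.2890 ≈ 0.500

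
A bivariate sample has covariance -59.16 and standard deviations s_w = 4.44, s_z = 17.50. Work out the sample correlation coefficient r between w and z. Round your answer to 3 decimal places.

-0.761

r = Cov(w,z) / (s_w · s_z) = -59.16 / (4.44 × 17.50)
  = -59.16 / 77.7000 ≈ -0.761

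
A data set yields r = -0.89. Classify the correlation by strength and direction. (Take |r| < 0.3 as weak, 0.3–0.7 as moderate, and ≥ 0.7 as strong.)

r = -0.89 < 0 so the relationship is negative.
|r| = 0.89, which falls in the strong range.

strong negative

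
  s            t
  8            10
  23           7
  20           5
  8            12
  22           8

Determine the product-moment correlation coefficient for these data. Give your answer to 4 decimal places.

n = 5, Σs = 81, Σt = 42, Σs² = 1541, Σt² = 382, Σst = 613
nΣst − ΣsΣt = 3065 − 3402 = -337
nΣs² − (Σs)² = 7705 − 6561 = 1144; nΣt² − (Σt)² = 1910 − 1764 = 146
r = -337 / √(1144 × 146) = -337 / 408.6857 ≈ -0.8246

-0.8246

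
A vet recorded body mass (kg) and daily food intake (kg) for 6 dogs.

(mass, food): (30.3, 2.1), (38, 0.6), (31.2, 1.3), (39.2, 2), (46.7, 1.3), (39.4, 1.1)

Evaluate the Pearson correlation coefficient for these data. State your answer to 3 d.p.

n = 6, Σx = 224.8, Σy = 8.4, Σx² = 8605.42, Σy² = 13.36, Σxy = 309.44
nΣxy − ΣxΣy = 1856.64 − 1888.32 = -31.68
nΣx² − (Σx)² = 51632.52 − 50535.04 = 1097.48; nΣy² − (Σy)² = 80.16 − 70.56 = 9.6
r = -31.68 / √(1097.48 × 9.6) = -31.68 / 102.6441 ≈ -0.309

-0.309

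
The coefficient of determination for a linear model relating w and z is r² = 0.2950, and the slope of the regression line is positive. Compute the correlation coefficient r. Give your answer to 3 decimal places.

0.543

|r| = √0.2950 = 0.543
The association is positive, so r = 0.543.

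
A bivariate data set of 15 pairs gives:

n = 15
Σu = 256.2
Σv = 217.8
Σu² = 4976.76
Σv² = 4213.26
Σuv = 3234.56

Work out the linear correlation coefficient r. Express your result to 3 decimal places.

r = (nΣuv − ΣuΣv) / √[(nΣu² − (Σu)²)(nΣv² − (Σv)²)]
Numerator: 15×3234.56 − 256.2×217.8 = -7281.96
Denominator: √[(74651.4 − 65638.44)(63198.9 − 47436.84)] = √[9012.96 × 15762.06] = 11919.0107
r = -7281.96 / 11919.0107 ≈ -0.611

-0.611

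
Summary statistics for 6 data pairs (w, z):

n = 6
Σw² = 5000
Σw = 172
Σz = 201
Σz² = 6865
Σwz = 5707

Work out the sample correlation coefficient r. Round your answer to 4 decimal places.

-0.5760

r = (nΣwz − ΣwΣz) / √[(nΣw² − (Σw)²)(nΣz² − (Σz)²)]
Numerator: 6×5707 − 172×201 = -330
Denominator: √[(30000 − 29584)(41190 − 40401)] = √[416 × 789] = 572.9084
r = -330 / 572.9084 ≈ -0.5760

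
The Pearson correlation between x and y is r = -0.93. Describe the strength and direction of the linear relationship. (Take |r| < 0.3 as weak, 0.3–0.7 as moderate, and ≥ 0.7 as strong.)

r = -0.93 < 0 so the relationship is negative.
|r| = 0.93, which falls in the strong range.

strong negative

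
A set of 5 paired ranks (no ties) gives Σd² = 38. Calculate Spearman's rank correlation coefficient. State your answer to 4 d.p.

ρ = 1 − 6Σd² / [n(n²−1)] = 1 − 6×38 / (5×24)
  = 1 − 228/120 = 1 − 1.90000 ≈ -0.9000

-0.9000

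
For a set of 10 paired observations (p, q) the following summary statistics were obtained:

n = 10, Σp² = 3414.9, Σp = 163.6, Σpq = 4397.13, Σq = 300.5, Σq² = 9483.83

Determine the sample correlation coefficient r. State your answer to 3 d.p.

r = (nΣpq − ΣpΣq) / √[(nΣp² − (Σp)²)(nΣq² − (Σq)²)]
Numerator: 10×4397.13 − 163.6×300.5 = -5190.5
Denominator: √[(34149 − 26764.96)(94838.3 − 90300.25)] = √[7384.04 × 4538.05] = 5788.7082
r = -5190.5 / 5788.7082 ≈ -0.897

-0.897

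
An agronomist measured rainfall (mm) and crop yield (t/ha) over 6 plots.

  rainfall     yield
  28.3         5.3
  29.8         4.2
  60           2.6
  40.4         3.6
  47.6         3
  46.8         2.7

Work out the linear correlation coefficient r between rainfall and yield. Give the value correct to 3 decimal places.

-0.903

n = 6, Σx = 252.9, Σy = 21.4, Σx² = 11377.09, Σy² = 81.74, Σxy = 845.75
nΣxy − ΣxΣy = 5074.5 − 5412.06 = -337.56
nΣx² − (Σx)² = 68262.54 − 63958.41 = 4304.13; nΣy² − (Σy)² = 490.44 − 457.96 = 32.48
r = -337.56 / √(4304.13 × 32.48) = -337.56 / 373.8959 ≈ -0.903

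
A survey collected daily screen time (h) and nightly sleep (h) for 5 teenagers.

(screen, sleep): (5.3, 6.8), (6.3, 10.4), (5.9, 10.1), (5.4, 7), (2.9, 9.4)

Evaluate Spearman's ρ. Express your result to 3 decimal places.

Rank screen: 2, 5, 4, 3, 1
Rank sleep: 1, 5, 4, 2, 3
d = rank(screen) − rank(sleep): 1, 0, 0, 1, -2; Σd² = 6
ρ = 1 − 6Σd² / [n(n²−1)] = 1 − 6×6 / (5×24) = 1 − 36/120 ≈ 0.700

0.700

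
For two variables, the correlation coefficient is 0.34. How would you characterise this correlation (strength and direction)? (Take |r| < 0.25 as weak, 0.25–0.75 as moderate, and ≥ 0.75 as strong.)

r = 0.34 > 0 so the relationship is positive.
|r| = 0.34, which falls in the moderate range.

moderate positive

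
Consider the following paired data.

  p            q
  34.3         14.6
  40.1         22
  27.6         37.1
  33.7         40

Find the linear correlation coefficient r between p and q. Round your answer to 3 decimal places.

n = 4, Σp = 135.7, Σq = 113.7, Σp² = 4681.95, Σq² = 3673.57, Σpq = 3754.94
nΣpq − ΣpΣq = 15019.76 − 15429.09 = -409.33
nΣp² − (Σp)² = 18727.8 − 18414.49 = 313.31; nΣq² − (Σq)² = 14694.28 − 12927.69 = 1766.59
r = -409.33 / √(313.31 × 1766.59) = -409.33 / 743.9693 ≈ -0.550

-0.550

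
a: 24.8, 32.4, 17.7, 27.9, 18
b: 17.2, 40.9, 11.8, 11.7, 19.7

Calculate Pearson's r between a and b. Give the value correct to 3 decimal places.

0.633

n = 5, Σa = 120.8, Σb = 101.3, Σa² = 3080.5, Σb² = 2632.87, Σab = 2641.61
nΣab − ΣaΣb = 13208.05 − 12237.04 = 971.01
nΣa² − (Σa)² = 15402.5 − 14592.64 = 809.86; nΣb² − (Σb)² = 13164.35 − 10261.69 = 2902.66
r = 971.01 / √(809.86 × 2902.66) = 971.01 / 1533.2150 ≈ 0.633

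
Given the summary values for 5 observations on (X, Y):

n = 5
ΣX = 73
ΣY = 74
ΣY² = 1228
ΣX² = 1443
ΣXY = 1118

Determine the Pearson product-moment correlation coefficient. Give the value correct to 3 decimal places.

0.168

r = (nΣXY − ΣXΣY) / √[(nΣX² − (ΣX)²)(nΣY² − (ΣY)²)]
Numerator: 5×1118 − 73×74 = 188
Denominator: √[(7215 − 5329)(6140 − 5476)] = √[1886 × 664] = 1119.0639
r = 188 / 1119.0639 ≈ 0.168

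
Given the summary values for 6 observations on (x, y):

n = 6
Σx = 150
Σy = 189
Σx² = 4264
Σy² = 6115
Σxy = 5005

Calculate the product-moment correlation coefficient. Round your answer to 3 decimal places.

r = (nΣxy − ΣxΣy) / √[(nΣx² − (Σx)²)(nΣy² − (Σy)²)]
Numerator: 6×5005 − 150×189 = 1680
Denominator: √[(25584 − 22500)(36690 − 35721)] = √[3084 × 969] = 1728.6978
r = 1680 / 1728.6978 ≈ 0.972

0.972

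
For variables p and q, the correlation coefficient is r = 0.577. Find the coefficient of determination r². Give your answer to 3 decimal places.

0.333

r² = (0.577)² = 0.333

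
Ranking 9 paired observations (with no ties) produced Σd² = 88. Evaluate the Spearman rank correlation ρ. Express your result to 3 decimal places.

ρ = 1 − 6Σd² / [n(n²−1)] = 1 − 6×88 / (9×80)
  = 1 − 528/720 = 1 − 0.7333 ≈ 0.267

0.267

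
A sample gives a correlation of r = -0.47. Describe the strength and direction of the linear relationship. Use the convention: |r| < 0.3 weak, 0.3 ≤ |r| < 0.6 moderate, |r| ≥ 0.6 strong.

moderate negative

r = -0.47 < 0 so the relationship is negative.
|r| = 0.47, which falls in the moderate range.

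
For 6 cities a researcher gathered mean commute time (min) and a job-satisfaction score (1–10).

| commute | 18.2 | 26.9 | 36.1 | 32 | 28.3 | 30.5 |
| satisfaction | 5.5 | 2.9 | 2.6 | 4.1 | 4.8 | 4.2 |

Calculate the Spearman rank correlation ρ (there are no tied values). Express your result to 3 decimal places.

-0.657

Rank commute: 1, 2, 6, 5, 3, 4
Rank satisfaction: 6, 2, 1, 3, 5, 4
d = rank(commute) − rank(satisfaction): -5, 0, 5, 2, -2, 0; Σd² = 58
ρ = 1 − 6Σd² / [n(n²−1)] = 1 − 6×58 / (6×35) = 1 − 348/210 ≈ -0.657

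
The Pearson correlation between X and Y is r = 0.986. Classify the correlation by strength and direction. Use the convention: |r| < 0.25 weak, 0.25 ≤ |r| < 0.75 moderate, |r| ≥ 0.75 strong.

strong positive

r = 0.986 > 0 so the relationship is positive.
|r| = 0.986, which falls in the strong range.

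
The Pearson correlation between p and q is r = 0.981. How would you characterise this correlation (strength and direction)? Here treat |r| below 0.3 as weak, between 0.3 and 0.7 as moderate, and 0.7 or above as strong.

r = 0.981 > 0 so the relationship is positive.
|r| = 0.981, which falls in the strong range.

strong positive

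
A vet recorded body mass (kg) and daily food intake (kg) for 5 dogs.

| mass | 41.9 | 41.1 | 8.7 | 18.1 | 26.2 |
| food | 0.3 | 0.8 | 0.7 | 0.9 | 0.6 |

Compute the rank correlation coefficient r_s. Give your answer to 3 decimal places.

Rank mass: 5, 4, 1, 2, 3
Rank food: 1, 4, 3, 5, 2
d = rank(mass) − rank(food): 4, 0, -2, -3, 1; Σd² = 30
ρ = 1 − 6Σd² / [n(n²−1)] = 1 − 6×30 / (5×24) = 1 − 180/120 ≈ -0.500

-0.500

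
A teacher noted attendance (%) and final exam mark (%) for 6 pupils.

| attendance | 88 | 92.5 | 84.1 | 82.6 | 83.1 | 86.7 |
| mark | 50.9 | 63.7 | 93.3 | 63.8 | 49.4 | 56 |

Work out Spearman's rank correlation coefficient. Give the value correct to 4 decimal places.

Rank attendance: 5, 6, 3, 1, 2, 4
Rank mark: 2, 4, 6, 5, 1, 3
d = rank(attendance) − rank(mark): 3, 2, -3, -4, 1, 1; Σd² = 40
ρ = 1 − 6Σd² / [n(n²−1)] = 1 − 6×40 / (6×35) = 1 − 240/210 ≈ -0.1429

-0.1429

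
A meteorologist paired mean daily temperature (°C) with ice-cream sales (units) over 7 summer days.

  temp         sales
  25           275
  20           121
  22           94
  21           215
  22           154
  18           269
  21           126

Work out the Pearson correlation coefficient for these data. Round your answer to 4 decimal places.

n = 7, Σx = 149, Σy = 1254, Σx² = 3199, Σy² = 257280, Σxy = 26754
nΣxy − ΣxΣy = 187278 − 186846 = 432
nΣx² − (Σx)² = 22393 − 22201 = 192; nΣy² − (Σy)² = 1800960 − 1572516 = 228444
r = 432 / √(192 × 228444) = 432 / 6622.7825 ≈ 0.0652

0.0652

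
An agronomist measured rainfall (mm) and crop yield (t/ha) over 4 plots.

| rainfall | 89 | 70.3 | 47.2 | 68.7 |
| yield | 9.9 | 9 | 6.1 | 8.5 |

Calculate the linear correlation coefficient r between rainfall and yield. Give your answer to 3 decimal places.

n = 4, Σx = 275.2, Σy = 33.5, Σx² = 19810.62, Σy² = 288.47, Σxy = 2385.67
nΣxy − ΣxΣy = 9542.68 − 9219.2 = 323.48
nΣx² − (Σx)² = 79242.48 − 75735.04 = 3507.44; nΣy² − (Σy)² = 1153.88 − 1122.25 = 31.63
r = 323.48 / √(3507.44 × 31.63) = 323.48 / 333.0771 ≈ 0.971

0.971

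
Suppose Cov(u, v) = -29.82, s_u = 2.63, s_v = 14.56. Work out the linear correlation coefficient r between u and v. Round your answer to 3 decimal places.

r = Cov(u,v) / (s_u · s_v) = -29.82 / (2.63 × 14.56)
  = -29.82 / 38.2928 ≈ -0.779

-0.779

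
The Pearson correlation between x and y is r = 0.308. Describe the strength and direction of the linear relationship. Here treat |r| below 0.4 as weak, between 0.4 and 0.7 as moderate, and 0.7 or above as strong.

weak positive

r = 0.308 > 0 so the relationship is positive.
|r| = 0.308, which falls in the weak range.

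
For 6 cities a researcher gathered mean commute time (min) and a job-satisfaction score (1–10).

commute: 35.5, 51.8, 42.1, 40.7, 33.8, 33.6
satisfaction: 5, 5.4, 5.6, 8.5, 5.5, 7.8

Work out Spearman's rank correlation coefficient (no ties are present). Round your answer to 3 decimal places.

-0.200

Rank commute: 3, 6, 5, 4, 2, 1
Rank satisfaction: 1, 2, 4, 6, 3, 5
d = rank(commute) − rank(satisfaction): 2, 4, 1, -2, -1, -4; Σd² = 42
ρ = 1 − 6Σd² / [n(n²−1)] = 1 − 6×42 / (6×35) = 1 − 252/210 ≈ -0.200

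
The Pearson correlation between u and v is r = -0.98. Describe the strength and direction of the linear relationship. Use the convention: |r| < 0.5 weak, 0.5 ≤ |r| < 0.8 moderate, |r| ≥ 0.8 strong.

r = -0.98 < 0 so the relationship is negative.
|r| = 0.98, which falls in the strong range.

strong negative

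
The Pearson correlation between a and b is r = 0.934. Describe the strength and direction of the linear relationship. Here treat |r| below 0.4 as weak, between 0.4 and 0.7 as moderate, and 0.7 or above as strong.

r = 0.934 > 0 so the relationship is positive.
|r| = 0.934, which falls in the strong range.

strong positive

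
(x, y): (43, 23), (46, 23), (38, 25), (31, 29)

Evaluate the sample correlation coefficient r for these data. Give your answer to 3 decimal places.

-0.970

n = 4, Σx = 158, Σy = 100, Σx² = 6370, Σy² = 2524, Σxy = 3896
nΣxy − ΣxΣy = 15584 − 15800 = -216
nΣx² − (Σx)² = 25480 − 24964 = 516; nΣy² − (Σy)² = 10096 − 10000 = 96
r = -216 / √(516 × 96) = -216 / 222.5668 ≈ -0.970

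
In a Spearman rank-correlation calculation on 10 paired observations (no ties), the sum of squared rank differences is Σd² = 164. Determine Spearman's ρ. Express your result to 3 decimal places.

ρ = 1 − 6Σd² / [n(n²−1)] = 1 − 6×164 / (10×99)
  = 1 − 984/990 = 1 − 0.9939 ≈ 0.006

0.006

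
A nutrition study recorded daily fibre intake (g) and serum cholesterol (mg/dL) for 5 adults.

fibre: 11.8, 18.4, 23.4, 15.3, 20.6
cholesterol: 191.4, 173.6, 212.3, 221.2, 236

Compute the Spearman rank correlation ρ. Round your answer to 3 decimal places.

0.300

Rank fibre: 1, 3, 5, 2, 4
Rank cholesterol: 2, 1, 3, 4, 5
d = rank(fibre) − rank(cholesterol): -1, 2, 2, -2, -1; Σd² = 14
ρ = 1 − 6Σd² / [n(n²−1)] = 1 − 6×14 / (5×24) = 1 − 84/120 ≈ 0.300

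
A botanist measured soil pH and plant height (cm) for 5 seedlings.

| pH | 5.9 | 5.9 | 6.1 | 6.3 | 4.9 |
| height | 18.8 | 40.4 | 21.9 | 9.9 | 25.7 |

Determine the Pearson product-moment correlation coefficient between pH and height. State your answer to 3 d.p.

n = 5, Σx = 29.1, Σy = 116.7, Σx² = 170.53, Σy² = 3223.71, Σxy = 671.17
nΣxy − ΣxΣy = 3355.85 − 3395.97 = -40.12
nΣx² − (Σx)² = 852.65 − 846.81 = 5.84; nΣy² − (Σy)² = 16118.55 − 13618.89 = 2499.66
r = -40.12 / √(5.84 × 2499.66) = -40.12 / 120.8222 ≈ -0.332

-0.332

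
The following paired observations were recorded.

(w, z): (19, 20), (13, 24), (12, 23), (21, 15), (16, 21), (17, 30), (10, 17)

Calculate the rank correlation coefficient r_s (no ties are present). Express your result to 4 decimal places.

Rank w: 6, 3, 2, 7, 4, 5, 1
Rank z: 3, 6, 5, 1, 4, 7, 2
d = rank(w) − rank(z): 3, -3, -3, 6, 0, -2, -1; Σd² = 68
ρ = 1 − 6Σd² / [n(n²−1)] = 1 − 6×68 / (7×48) = 1 − 408/336 ≈ -0.2143

-0.2143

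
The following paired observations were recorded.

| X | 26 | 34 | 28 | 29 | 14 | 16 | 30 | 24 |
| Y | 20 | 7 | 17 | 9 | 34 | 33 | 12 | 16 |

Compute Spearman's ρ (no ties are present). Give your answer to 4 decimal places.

-0.9048

Rank X: 4, 8, 5, 6, 1, 2, 7, 3
Rank Y: 6, 1, 5, 2, 8, 7, 3, 4
d = rank(X) − rank(Y): -2, 7, 0, 4, -7, -5, 4, -1; Σd² = 160
ρ = 1 − 6Σd² / [n(n²−1)] = 1 − 6×160 / (8×63) = 1 − 960/504 ≈ -0.9048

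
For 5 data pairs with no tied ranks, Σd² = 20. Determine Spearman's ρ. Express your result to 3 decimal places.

ρ = 1 − 6Σd² / [n(n²−1)] = 1 − 6×20 / (5×24)
  = 1 − 120/120 = 1 − 1.0000 ≈ 0.000

0.000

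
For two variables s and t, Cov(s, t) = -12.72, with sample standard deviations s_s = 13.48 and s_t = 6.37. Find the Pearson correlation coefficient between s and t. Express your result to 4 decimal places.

r = Cov(s,t) / (s_s · s_t) = -12.72 / (13.48 × 6.37)
  = -12.72 / 85.8676 ≈ -0.1481

-0.1481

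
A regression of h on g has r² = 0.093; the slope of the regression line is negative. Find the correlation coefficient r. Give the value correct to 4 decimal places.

|r| = √0.093 = 0.3050
The association is negative, so r = −0.3050.

-0.3050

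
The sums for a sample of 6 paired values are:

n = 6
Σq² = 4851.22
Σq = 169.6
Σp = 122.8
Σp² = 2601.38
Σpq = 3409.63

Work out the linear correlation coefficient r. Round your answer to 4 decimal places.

-0.8668

r = (nΣpq − ΣpΣq) / √[(nΣp² − (Σp)²)(nΣq² − (Σq)²)]
Numerator: 6×3409.63 − 122.8×169.6 = -369.1
Denominator: √[(15608.28 − 15079.84)(29107.32 − 28764.16)] = √[528.44 × 343.16] = 425.8397
r = -369.1 / 425.8397 ≈ -0.8668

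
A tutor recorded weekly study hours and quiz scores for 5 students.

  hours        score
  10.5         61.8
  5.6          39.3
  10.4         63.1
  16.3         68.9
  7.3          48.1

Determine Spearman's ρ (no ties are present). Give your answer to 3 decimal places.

Rank hours: 4, 1, 3, 5, 2
Rank score: 3, 1, 4, 5, 2
d = rank(hours) − rank(score): 1, 0, -1, 0, 0; Σd² = 2
ρ = 1 − 6Σd² / [n(n²−1)] = 1 − 6×2 / (5×24) = 1 − 12/120 ≈ 0.900

0.900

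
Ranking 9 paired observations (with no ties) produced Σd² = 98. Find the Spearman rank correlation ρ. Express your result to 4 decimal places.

ρ = 1 − 6Σd² / [n(n²−1)] = 1 − 6×98 / (9×80)
  = 1 − 588/720 = 1 − 0.81667 ≈ 0.1833

0.1833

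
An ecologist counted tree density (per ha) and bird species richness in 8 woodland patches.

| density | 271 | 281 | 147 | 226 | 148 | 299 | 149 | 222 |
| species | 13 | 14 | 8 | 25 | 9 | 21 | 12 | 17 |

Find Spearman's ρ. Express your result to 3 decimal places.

0.738

Rank density: 6, 7, 1, 5, 2, 8, 3, 4
Rank species: 4, 5, 1, 8, 2, 7, 3, 6
d = rank(density) − rank(species): 2, 2, 0, -3, 0, 1, 0, -2; Σd² = 22
ρ = 1 − 6Σd² / [n(n²−1)] = 1 − 6×22 / (8×63) = 1 − 132/504 ≈ 0.738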